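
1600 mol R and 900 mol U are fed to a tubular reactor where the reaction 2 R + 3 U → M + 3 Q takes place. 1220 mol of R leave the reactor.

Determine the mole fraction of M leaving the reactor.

For R: n = n₀ − 2ξ → 1220 = 1600 − 2ξ, giving ξ = 190 mol.
Outlet amounts (n = n₀ + ν ξ):
  R: 1600 − 2(190) = 1220
  U: 900 − 3(190) = 330
  M: 0 + 1(190) = 190
  Q: 0 + 3(190) = 570
Total out = 2310 mol; y_M = 190 / 2310 = 0.08225.

0.0823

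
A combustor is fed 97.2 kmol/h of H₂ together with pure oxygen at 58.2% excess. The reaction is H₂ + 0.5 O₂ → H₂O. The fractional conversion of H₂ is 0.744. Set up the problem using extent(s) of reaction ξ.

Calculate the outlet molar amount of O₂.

40.7 kmol/h

Stoichiometric O₂ = 0.5 × 97.2 = 48.6 kmol/h; O₂ fed = 48.6 × 1.582 = 76.89 kmol/h.
Fuel reacted = 0.744 × 97.2 → ξ = 72.32 kmol/h.
Outlet (n = n₀ + ν ξ):
  H₂: 97.2 − 1(72.32) = 24.88
  O₂: 76.89 − 0.5(72.32) = 40.73
  H₂O: 0 + 1(72.32) = 72.32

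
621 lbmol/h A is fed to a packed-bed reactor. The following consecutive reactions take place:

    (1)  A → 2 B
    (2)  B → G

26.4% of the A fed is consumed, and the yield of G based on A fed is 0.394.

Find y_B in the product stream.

Conversion of A: A consumed = 1ξ₁ = 0.264 × 621 → ξ₁ = 163.9 lbmol/h.
Yield of G: 1ξ₂ / 621 = 0.394 → ξ₂ = 244.7 lbmol/h.
Outlet amounts (n = n₀ + Σ ν·ξ):
  A: 621 − 1(163.9) = 457.1
  B: 0 + 2(163.9) − 1(244.7) = 83.21
  G: 0 + 1(244.7) = 244.7
Total out = 784.9 lbmol/h; y_B = 83.21 / 784.9 = 0.106.

0.106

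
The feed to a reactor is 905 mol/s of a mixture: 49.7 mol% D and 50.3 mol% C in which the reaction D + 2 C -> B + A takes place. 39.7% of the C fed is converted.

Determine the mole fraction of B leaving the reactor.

C reacted = 0.397 × 455.2 = 180.7 mol/s; ν_C = −2, so ξ = 180.7/2 = 90.36 mol/s.
Outlet amounts (n = n₀ + ν ξ):
  D: 449.8 − 1(90.36) = 359.4
  C: 455.2 − 2(90.36) = 274.5
  B: 0 + 1(90.36) = 90.36
  A: 0 + 1(90.36) = 90.36
Total out = 814.6 mol/s; y_B = 90.36 / 814.6 = 0.1109.

0.111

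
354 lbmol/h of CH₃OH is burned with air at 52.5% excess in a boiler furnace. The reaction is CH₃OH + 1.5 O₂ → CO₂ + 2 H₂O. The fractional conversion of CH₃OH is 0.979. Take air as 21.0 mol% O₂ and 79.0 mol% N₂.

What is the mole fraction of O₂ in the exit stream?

Stoichiometric O₂ = 1.5 × 354 = 531 lbmol/h; O₂ fed = 531 × 1.525 = 809.8 lbmol/h.
N₂ fed = 809.8 × 79/21 = 3046 lbmol/h.
Fuel reacted = 0.979 × 354 → ξ = 346.6 lbmol/h.
Outlet (n = n₀ + ν ξ):
  CH₃OH: 354 − 1(346.6) = 7.434
  O₂: 809.8 − 1.5(346.6) = 289.9
  N₂: 3046 (inert)
  CO₂: 0 + 1(346.6) = 346.6
  H₂O: 0 + 2(346.6) = 693.1
Total out = 4383 lbmol/h; y_O₂ = 289.9 / 4383 = 0.06614.

0.0661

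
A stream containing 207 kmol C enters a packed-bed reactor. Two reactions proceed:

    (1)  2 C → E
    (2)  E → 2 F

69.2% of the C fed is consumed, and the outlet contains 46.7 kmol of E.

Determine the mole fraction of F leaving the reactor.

Conversion of C: C consumed = 2ξ₁ = 0.692 × 207 → ξ₁ = 71.62 kmol.
E balance: n_E = 0 + 1ξ₁ − 1ξ₂ = 46.7 → ξ₂ = (1·71.62 − 46.7)/1 = 24.92 kmol.
Outlet amounts (n = n₀ + Σ ν·ξ):
  C: 207 − 2(71.62) = 63.76
  E: 0 + 1(71.62) − 1(24.92) = 46.7
  F: 0 + 2(24.92) = 49.84
Total out = 160.3 kmol; y_F = 49.84 / 160.3 = 0.3109.

0.311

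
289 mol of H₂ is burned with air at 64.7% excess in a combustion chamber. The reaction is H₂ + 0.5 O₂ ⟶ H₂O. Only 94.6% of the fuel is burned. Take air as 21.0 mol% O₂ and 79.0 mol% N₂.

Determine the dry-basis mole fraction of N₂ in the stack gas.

0.885

Stoichiometric O₂ = 0.5 × 289 = 144.5 mol; O₂ fed = 144.5 × 1.647 = 238 mol.
N₂ fed = 238 × 79/21 = 895.3 mol.
Fuel reacted = 0.946 × 289 → ξ = 273.4 mol.
Outlet (n = n₀ + ν ξ):
  H₂: 289 − 1(273.4) = 15.61
  O₂: 238 − 0.5(273.4) = 101.3
  N₂: 895.3 (inert)
  H₂O: 0 + 1(273.4) = 273.4
Dry total = 1012 mol; y_N₂ (dry) = 895.3 / 1012 = 0.8845.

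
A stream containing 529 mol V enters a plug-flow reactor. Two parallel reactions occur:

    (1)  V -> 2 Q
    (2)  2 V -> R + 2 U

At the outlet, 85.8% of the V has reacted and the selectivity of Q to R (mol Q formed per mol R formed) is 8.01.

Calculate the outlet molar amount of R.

75.6 mol

Conversion of V: V consumed = 0.858 × 529 = 453.9 mol = 1ξ₁ + 2ξ₂.
Selectivity: 2ξ₁ / (1ξ₂) = 8.01 → ξ₁ = 4.005 ξ₂.
Substitute: (1·4.005 + 2) ξ₂ = 453.9 → ξ₂ = 75.58 mol, ξ₁ = 302.7 mol.
Outlet amounts (n = n₀ + Σ ν·ξ):
  V: 529 − 1(302.7) − 2(75.58) = 75.12
  Q: 0 + 2(302.7) = 605.4
  R: 0 + 1(75.58) = 75.58
  U: 0 + 2(75.58) = 151.2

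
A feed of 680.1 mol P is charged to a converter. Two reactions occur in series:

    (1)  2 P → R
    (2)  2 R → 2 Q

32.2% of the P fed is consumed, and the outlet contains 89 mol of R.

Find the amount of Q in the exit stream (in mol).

Conversion of P: P consumed = 2ξ₁ = 0.322 × 680.1 → ξ₁ = 109.5 mol.
R balance: n_R = 0 + 1ξ₁ − 2ξ₂ = 89 → ξ₂ = (1·109.5 − 89)/2 = 10.25 mol.
Outlet amounts (n = n₀ + Σ ν·ξ):
  P: 680.1 − 2(109.5) = 461.1
  R: 0 + 1(109.5) − 2(10.25) = 89
  Q: 0 + 2(10.25) = 20.5

20.5 mol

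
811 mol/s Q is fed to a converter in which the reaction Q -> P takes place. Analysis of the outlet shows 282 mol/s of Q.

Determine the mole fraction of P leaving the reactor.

For Q: n = n₀ − 1ξ → 282 = 811 − 1ξ, giving ξ = 529 mol/s.
Outlet amounts (n = n₀ + ν ξ):
  Q: 811 − 1(529) = 282
  P: 0 + 1(529) = 529
Total out = 811 mol/s; y_P = 529 / 811 = 0.6523.

0.652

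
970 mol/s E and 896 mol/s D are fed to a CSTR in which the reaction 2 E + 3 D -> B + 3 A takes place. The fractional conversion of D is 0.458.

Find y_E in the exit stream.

D reacted = 0.458 × 896 = 410.4 mol/s; ν_D = −3, so ξ = 410.4/3 = 136.8 mol/s.
Outlet amounts (n = n₀ + ν ξ):
  E: 970 − 2(136.8) = 696.4
  D: 896 − 3(136.8) = 485.6
  B: 0 + 1(136.8) = 136.8
  A: 0 + 3(136.8) = 410.4
Total out = 1729 mol/s; y_E = 696.4 / 1729 = 0.4027.

0.403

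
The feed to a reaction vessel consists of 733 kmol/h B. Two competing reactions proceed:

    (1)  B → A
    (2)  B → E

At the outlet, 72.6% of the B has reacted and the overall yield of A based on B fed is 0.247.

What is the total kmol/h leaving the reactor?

Yield of A: 1ξ₁ / 733 = 0.247 → ξ₁ = 181.1 kmol/h.
Conversion of B: 1ξ₁ + 1ξ₂ = 0.726 × 733 = 532.2 → ξ₂ = 351.1 kmol/h.
Outlet amounts (n = n₀ + Σ ν·ξ):
  B: 733 − 1(181.1) − 1(351.1) = 200.8
  A: 0 + 1(181.1) = 181.1
  E: 0 + 1(351.1) = 351.1
Total out = 200.8 + 181.1 + 351.1 = 733 kmol/h.

733 kmol/h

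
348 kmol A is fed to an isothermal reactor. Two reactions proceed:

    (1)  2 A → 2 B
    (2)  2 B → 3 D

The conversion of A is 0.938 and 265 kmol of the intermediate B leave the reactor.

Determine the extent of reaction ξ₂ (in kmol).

ξ₂ = 30.7 kmol

Conversion of A: A consumed = 2ξ₁ = 0.938 × 348 → ξ₁ = 163.2 kmol.
B balance: n_B = 0 + 2ξ₁ − 2ξ₂ = 265 → ξ₂ = (2·163.2 − 265)/2 = 30.71 kmol.
Outlet amounts (n = n₀ + Σ ν·ξ):
  A: 348 − 2(163.2) = 21.58
  B: 0 + 2(163.2) − 2(30.71) = 265
  D: 0 + 3(30.71) = 92.14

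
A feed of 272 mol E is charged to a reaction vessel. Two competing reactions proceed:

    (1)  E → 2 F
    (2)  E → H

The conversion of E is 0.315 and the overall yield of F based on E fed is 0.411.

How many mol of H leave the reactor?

Yield of F: 2ξ₁ / 272 = 0.411 → ξ₁ = 55.9 mol.
Conversion of E: 1ξ₁ + 1ξ₂ = 0.315 × 272 = 85.68 → ξ₂ = 29.78 mol.
Outlet amounts (n = n₀ + Σ ν·ξ):
  E: 272 − 1(55.9) − 1(29.78) = 186.3
  F: 0 + 2(55.9) = 111.8
  H: 0 + 1(29.78) = 29.78

29.8 mol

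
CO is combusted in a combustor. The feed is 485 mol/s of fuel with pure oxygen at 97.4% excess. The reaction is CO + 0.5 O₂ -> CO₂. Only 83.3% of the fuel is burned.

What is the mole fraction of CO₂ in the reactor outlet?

Stoichiometric O₂ = 0.5 × 485 = 242.5 mol/s; O₂ fed = 242.5 × 1.974 = 478.7 mol/s.
Fuel reacted = 0.833 × 485 → ξ = 404 mol/s.
Outlet (n = n₀ + ν ξ):
  CO: 485 − 1(404) = 81
  O₂: 478.7 − 0.5(404) = 276.7
  CO₂: 0 + 1(404) = 404
Total out = 761.7 mol/s; y_CO₂ = 404 / 761.7 = 0.5304.

0.53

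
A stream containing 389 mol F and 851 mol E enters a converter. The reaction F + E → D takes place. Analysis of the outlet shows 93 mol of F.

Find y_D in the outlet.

0.314

For F: n = n₀ − 1ξ → 93 = 389 − 1ξ, giving ξ = 296 mol.
Outlet amounts (n = n₀ + ν ξ):
  F: 389 − 1(296) = 93
  E: 851 − 1(296) = 555
  D: 0 + 1(296) = 296
Total out = 944 mol; y_D = 296 / 944 = 0.3136.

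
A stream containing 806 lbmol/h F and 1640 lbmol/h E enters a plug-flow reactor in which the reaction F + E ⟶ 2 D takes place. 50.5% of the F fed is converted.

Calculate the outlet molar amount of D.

814 lbmol/h

F reacted = 0.505 × 806 = 407 lbmol/h; ν_F = −1, so ξ = 407/1 = 407 lbmol/h.
Outlet amounts (n = n₀ + ν ξ):
  F: 806 − 1(407) = 399
  E: 1640 − 1(407) = 1233
  D: 0 + 2(407) = 814.1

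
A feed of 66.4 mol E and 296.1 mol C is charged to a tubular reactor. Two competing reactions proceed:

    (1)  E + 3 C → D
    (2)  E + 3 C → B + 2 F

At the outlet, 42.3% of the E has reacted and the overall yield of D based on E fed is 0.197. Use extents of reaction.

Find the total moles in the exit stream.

Yield of D: 1ξ₁ / 66.4 = 0.197 → ξ₁ = 13.08 mol.
Conversion of E: 1ξ₁ + 1ξ₂ = 0.423 × 66.4 = 28.09 → ξ₂ = 15.01 mol.
Outlet amounts (n = n₀ + Σ ν·ξ):
  E: 66.4 − 1(13.08) − 1(15.01) = 38.31
  C: 296.1 − 3(13.08) − 3(15.01) = 211.8
  D: 0 + 1(13.08) = 13.08
  B: 0 + 1(15.01) = 15.01
  F: 0 + 2(15.01) = 30.01
Total out = 38.31 + 211.8 + 13.08 + 15.01 + 30.01 = 308.3 mol.

308 mol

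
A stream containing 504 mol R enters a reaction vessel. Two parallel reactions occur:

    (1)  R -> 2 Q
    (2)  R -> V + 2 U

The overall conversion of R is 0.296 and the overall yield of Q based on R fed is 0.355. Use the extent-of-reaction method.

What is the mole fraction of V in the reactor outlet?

0.0838

Yield of Q: 2ξ₁ / 504 = 0.355 → ξ₁ = 89.46 mol.
Conversion of R: 1ξ₁ + 1ξ₂ = 0.296 × 504 = 149.2 → ξ₂ = 59.72 mol.
Outlet amounts (n = n₀ + Σ ν·ξ):
  R: 504 − 1(89.46) − 1(59.72) = 354.8
  Q: 0 + 2(89.46) = 178.9
  V: 0 + 1(59.72) = 59.72
  U: 0 + 2(59.72) = 119.4
Total out = 712.9 mol; y_V = 59.72 / 712.9 = 0.08378.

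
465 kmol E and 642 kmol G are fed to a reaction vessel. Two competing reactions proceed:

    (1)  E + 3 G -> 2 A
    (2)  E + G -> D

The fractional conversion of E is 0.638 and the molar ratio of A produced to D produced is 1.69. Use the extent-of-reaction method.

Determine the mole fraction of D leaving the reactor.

0.238

Conversion of E: E consumed = 0.638 × 465 = 296.7 kmol = 1ξ₁ + 1ξ₂.
Selectivity: 2ξ₁ / (1ξ₂) = 1.69 → ξ₁ = 0.845 ξ₂.
Substitute: (1·0.845 + 1) ξ₂ = 296.7 → ξ₂ = 160.8 kmol, ξ₁ = 135.9 kmol.
Outlet amounts (n = n₀ + Σ ν·ξ):
  E: 465 − 1(135.9) − 1(160.8) = 168.3
  G: 642 − 3(135.9) − 1(160.8) = 73.58
  A: 0 + 2(135.9) = 271.7
  D: 0 + 1(160.8) = 160.8
Total out = 674.5 kmol; y_D = 160.8 / 674.5 = 0.2384.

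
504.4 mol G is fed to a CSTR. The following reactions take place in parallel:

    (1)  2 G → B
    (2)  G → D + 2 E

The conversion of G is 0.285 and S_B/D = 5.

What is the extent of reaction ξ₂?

Conversion of G: G consumed = 0.285 × 504.4 = 143.8 mol = 2ξ₁ + 1ξ₂.
Selectivity: 1ξ₁ / (1ξ₂) = 5 → ξ₁ = 5 ξ₂.
Substitute: (2·5 + 1) ξ₂ = 143.8 → ξ₂ = 13.07 mol, ξ₁ = 65.34 mol.
Outlet amounts (n = n₀ + Σ ν·ξ):
  G: 504.4 − 2(65.34) − 1(13.07) = 360.6
  B: 0 + 1(65.34) = 65.34
  D: 0 + 1(13.07) = 13.07
  E: 0 + 2(13.07) = 26.14

ξ₂ = 13.1 mol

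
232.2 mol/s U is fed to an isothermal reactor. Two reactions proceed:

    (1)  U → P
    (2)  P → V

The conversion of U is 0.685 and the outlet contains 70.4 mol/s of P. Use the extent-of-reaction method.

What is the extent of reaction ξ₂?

Conversion of U: U consumed = 1ξ₁ = 0.685 × 232.2 → ξ₁ = 159.1 mol/s.
P balance: n_P = 0 + 1ξ₁ − 1ξ₂ = 70.4 → ξ₂ = (1·159.1 − 70.4)/1 = 88.66 mol/s.
Outlet amounts (n = n₀ + Σ ν·ξ):
  U: 232.2 − 1(159.1) = 73.14
  P: 0 + 1(159.1) − 1(88.66) = 70.4
  V: 0 + 1(88.66) = 88.66

ξ₂ = 88.7 mol/s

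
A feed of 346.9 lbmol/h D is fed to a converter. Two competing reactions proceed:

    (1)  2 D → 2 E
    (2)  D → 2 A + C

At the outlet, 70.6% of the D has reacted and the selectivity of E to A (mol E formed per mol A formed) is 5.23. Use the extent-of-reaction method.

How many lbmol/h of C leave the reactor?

Conversion of D: D consumed = 0.706 × 346.9 = 244.9 lbmol/h = 2ξ₁ + 1ξ₂.
Selectivity: 2ξ₁ / (2ξ₂) = 5.23 → ξ₁ = 5.23 ξ₂.
Substitute: (2·5.23 + 1) ξ₂ = 244.9 → ξ₂ = 21.37 lbmol/h, ξ₁ = 111.8 lbmol/h.
Outlet amounts (n = n₀ + Σ ν·ξ):
  D: 346.9 − 2(111.8) − 1(21.37) = 102
  E: 0 + 2(111.8) = 223.5
  A: 0 + 2(21.37) = 42.74
  C: 0 + 1(21.37) = 21.37

21.4 lbmol/h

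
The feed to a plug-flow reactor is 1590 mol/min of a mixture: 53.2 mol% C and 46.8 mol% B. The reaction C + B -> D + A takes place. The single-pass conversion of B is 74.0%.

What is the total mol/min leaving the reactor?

1590 mol/min

B reacted = 0.74 × 744.1 = 550.6 mol/min; ν_B = −1, so ξ = 550.6/1 = 550.6 mol/min.
Outlet amounts (n = n₀ + ν ξ):
  C: 845.9 − 1(550.6) = 295.2
  B: 744.1 − 1(550.6) = 193.5
  D: 0 + 1(550.6) = 550.6
  A: 0 + 1(550.6) = 550.6
Total out = 295.2 + 193.5 + 550.6 + 550.6 = 1590 mol/min.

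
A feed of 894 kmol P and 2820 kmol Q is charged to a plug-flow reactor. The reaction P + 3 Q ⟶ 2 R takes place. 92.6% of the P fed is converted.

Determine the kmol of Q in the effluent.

336 kmol

P reacted = 0.926 × 894 = 827.8 kmol; ν_P = −1, so ξ = 827.8/1 = 827.8 kmol.
Outlet amounts (n = n₀ + ν ξ):
  P: 894 − 1(827.8) = 66.16
  Q: 2820 − 3(827.8) = 336.5
  R: 0 + 2(827.8) = 1656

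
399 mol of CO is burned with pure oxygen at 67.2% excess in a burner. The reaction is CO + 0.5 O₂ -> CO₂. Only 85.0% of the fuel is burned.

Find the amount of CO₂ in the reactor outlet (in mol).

339 mol

Stoichiometric O₂ = 0.5 × 399 = 199.5 mol; O₂ fed = 199.5 × 1.672 = 333.6 mol.
Fuel reacted = 0.85 × 399 → ξ = 339.1 mol.
Outlet (n = n₀ + ν ξ):
  CO: 399 − 1(339.1) = 59.85
  O₂: 333.6 − 0.5(339.1) = 164
  CO₂: 0 + 1(339.1) = 339.1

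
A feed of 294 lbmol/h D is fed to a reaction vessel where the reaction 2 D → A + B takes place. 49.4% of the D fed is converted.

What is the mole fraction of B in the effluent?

D reacted = 0.494 × 294 = 145.2 lbmol/h; ν_D = −2, so ξ = 145.2/2 = 72.62 lbmol/h.
Outlet amounts (n = n₀ + ν ξ):
  D: 294 − 2(72.62) = 148.8
  A: 0 + 1(72.62) = 72.62
  B: 0 + 1(72.62) = 72.62
Total out = 294 lbmol/h; y_B = 72.62 / 294 = 0.247.

0.247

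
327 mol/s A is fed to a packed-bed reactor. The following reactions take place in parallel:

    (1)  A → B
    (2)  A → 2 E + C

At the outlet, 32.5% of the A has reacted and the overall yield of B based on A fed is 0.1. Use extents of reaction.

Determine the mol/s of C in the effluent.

Yield of B: 1ξ₁ / 327 = 0.1 → ξ₁ = 32.7 mol/s.
Conversion of A: 1ξ₁ + 1ξ₂ = 0.325 × 327 = 106.3 → ξ₂ = 73.58 mol/s.
Outlet amounts (n = n₀ + Σ ν·ξ):
  A: 327 − 1(32.7) − 1(73.58) = 220.7
  B: 0 + 1(32.7) = 32.7
  E: 0 + 2(73.58) = 147.2
  C: 0 + 1(73.58) = 73.58

73.6 mol/s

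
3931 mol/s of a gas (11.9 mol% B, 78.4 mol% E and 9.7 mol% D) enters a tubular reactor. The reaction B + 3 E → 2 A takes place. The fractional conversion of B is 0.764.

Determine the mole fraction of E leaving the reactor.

B reacted = 0.764 × 467.8 = 357.4 mol/s; ν_B = −1, so ξ = 357.4/1 = 357.4 mol/s.
Outlet amounts (n = n₀ + ν ξ):
  B: 467.8 − 1(357.4) = 110.4
  E: 3082 − 3(357.4) = 2010
  A: 0 + 2(357.4) = 714.8
  D: 381.3 (inert)
Total out = 3216 mol/s; y_E = 2010 / 3216 = 0.6249.

0.625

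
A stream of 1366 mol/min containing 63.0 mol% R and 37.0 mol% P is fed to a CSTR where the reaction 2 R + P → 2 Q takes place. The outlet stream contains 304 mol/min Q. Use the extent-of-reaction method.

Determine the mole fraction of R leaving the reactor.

For Q: n = n₀ + 2ξ → 304 = 0 + 2ξ, giving ξ = 152 mol/min.
Outlet amounts (n = n₀ + ν ξ):
  R: 860.6 − 2(152) = 556.6
  P: 505.4 − 1(152) = 353.4
  Q: 0 + 2(152) = 304
Total out = 1214 mol/min; y_R = 556.6 / 1214 = 0.4585.

0.458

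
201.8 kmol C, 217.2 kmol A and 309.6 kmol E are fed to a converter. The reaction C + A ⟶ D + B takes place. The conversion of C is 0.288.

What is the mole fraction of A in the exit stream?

0.218

C reacted = 0.288 × 201.8 = 58.12 kmol; ν_C = −1, so ξ = 58.12/1 = 58.12 kmol.
Outlet amounts (n = n₀ + ν ξ):
  C: 201.8 − 1(58.12) = 143.7
  A: 217.2 − 1(58.12) = 159.1
  D: 0 + 1(58.12) = 58.12
  B: 0 + 1(58.12) = 58.12
  E: 309.6 (inert)
Total out = 728.6 kmol; y_A = 159.1 / 728.6 = 0.2183.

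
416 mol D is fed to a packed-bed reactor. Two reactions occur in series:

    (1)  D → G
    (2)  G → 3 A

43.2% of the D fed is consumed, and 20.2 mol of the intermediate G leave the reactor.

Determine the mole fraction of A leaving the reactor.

0.651

Conversion of D: D consumed = 1ξ₁ = 0.432 × 416 → ξ₁ = 179.7 mol.
G balance: n_G = 0 + 1ξ₁ − 1ξ₂ = 20.2 → ξ₂ = (1·179.7 − 20.2)/1 = 159.5 mol.
Outlet amounts (n = n₀ + Σ ν·ξ):
  D: 416 − 1(179.7) = 236.3
  G: 0 + 1(179.7) − 1(159.5) = 20.2
  A: 0 + 3(159.5) = 478.5
Total out = 735 mol; y_A = 478.5 / 735 = 0.651.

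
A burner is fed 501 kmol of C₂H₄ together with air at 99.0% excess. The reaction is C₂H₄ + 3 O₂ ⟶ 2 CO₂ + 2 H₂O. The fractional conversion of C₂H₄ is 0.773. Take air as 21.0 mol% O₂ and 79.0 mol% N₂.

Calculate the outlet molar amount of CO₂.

Stoichiometric O₂ = 3 × 501 = 1503 kmol; O₂ fed = 1503 × 1.990 = 2991 kmol.
N₂ fed = 2991 × 79/21 = 11250 kmol.
Fuel reacted = 0.773 × 501 → ξ = 387.3 kmol.
Outlet (n = n₀ + ν ξ):
  C₂H₄: 501 − 1(387.3) = 113.7
  O₂: 2991 − 3(387.3) = 1829
  N₂: 11250 (inert)
  CO₂: 0 + 2(387.3) = 774.5
  H₂O: 0 + 2(387.3) = 774.5

775 kmol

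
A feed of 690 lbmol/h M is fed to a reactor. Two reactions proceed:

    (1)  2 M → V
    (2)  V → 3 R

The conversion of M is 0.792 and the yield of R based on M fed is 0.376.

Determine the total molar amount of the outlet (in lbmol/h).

Conversion of M: M consumed = 2ξ₁ = 0.792 × 690 → ξ₁ = 273.2 lbmol/h.
Yield of R: 3ξ₂ / 690 = 0.376 → ξ₂ = 86.48 lbmol/h.
Outlet amounts (n = n₀ + Σ ν·ξ):
  M: 690 − 2(273.2) = 143.5
  V: 0 + 1(273.2) − 1(86.48) = 186.8
  R: 0 + 3(86.48) = 259.4
Total out = 143.5 + 186.8 + 259.4 = 589.7 lbmol/h.

590 lbmol/h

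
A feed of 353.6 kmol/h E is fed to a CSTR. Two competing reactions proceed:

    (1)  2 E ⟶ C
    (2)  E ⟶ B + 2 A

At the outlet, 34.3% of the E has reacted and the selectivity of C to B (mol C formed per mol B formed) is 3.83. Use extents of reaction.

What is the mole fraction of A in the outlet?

0.0854

Conversion of E: E consumed = 0.343 × 353.6 = 121.3 kmol/h = 2ξ₁ + 1ξ₂.
Selectivity: 1ξ₁ / (1ξ₂) = 3.83 → ξ₁ = 3.83 ξ₂.
Substitute: (2·3.83 + 1) ξ₂ = 121.3 → ξ₂ = 14.01 kmol/h, ξ₁ = 53.64 kmol/h.
Outlet amounts (n = n₀ + Σ ν·ξ):
  E: 353.6 − 2(53.64) − 1(14.01) = 232.3
  C: 0 + 1(53.64) = 53.64
  B: 0 + 1(14.01) = 14.01
  A: 0 + 2(14.01) = 28.01
Total out = 328 kmol/h; y_A = 28.01 / 328 = 0.08541.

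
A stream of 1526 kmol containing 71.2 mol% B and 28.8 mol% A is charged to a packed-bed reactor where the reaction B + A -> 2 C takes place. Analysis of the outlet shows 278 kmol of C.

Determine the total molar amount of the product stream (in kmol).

For C: n = n₀ + 2ξ → 278 = 0 + 2ξ, giving ξ = 139 kmol.
Outlet amounts (n = n₀ + ν ξ):
  B: 1087 − 1(139) = 947.5
  A: 439.5 − 1(139) = 300.5
  C: 0 + 2(139) = 278
Total out = 947.5 + 300.5 + 278 = 1526 kmol.

1530 kmol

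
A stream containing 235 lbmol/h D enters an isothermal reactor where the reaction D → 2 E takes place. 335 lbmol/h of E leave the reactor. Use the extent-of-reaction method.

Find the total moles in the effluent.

402 lbmol/h

For E: n = n₀ + 2ξ → 335 = 0 + 2ξ, giving ξ = 167.5 lbmol/h.
Outlet amounts (n = n₀ + ν ξ):
  D: 235 − 1(167.5) = 67.5
  E: 0 + 2(167.5) = 335
Total out = 67.5 + 335 = 402.5 lbmol/h.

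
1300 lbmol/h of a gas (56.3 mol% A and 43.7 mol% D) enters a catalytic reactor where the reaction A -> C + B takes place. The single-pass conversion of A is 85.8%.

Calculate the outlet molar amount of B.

A reacted = 0.858 × 731.9 = 628 lbmol/h; ν_A = −1, so ξ = 628/1 = 628 lbmol/h.
Outlet amounts (n = n₀ + ν ξ):
  A: 731.9 − 1(628) = 103.9
  C: 0 + 1(628) = 628
  B: 0 + 1(628) = 628
  D: 568.1 (inert)

628 lbmol/h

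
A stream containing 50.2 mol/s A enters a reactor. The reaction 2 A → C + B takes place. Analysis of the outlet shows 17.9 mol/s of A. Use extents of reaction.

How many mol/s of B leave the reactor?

16.2 mol/s

For A: n = n₀ − 2ξ → 17.9 = 50.2 − 2ξ, giving ξ = 16.15 mol/s.
Outlet amounts (n = n₀ + ν ξ):
  A: 50.2 − 2(16.15) = 17.9
  C: 0 + 1(16.15) = 16.15
  B: 0 + 1(16.15) = 16.15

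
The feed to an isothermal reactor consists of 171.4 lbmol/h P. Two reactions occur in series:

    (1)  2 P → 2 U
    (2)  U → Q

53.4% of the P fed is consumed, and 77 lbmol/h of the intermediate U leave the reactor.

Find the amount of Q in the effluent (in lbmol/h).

Conversion of P: P consumed = 2ξ₁ = 0.534 × 171.4 → ξ₁ = 45.76 lbmol/h.
U balance: n_U = 0 + 2ξ₁ − 1ξ₂ = 77 → ξ₂ = (2·45.76 − 77)/1 = 14.53 lbmol/h.
Outlet amounts (n = n₀ + Σ ν·ξ):
  P: 171.4 − 2(45.76) = 79.87
  U: 0 + 2(45.76) − 1(14.53) = 77
  Q: 0 + 1(14.53) = 14.53

14.5 lbmol/h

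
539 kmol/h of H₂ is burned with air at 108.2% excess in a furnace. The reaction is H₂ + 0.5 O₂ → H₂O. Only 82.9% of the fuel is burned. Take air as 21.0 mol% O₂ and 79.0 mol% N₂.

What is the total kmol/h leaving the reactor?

2990 kmol/h

Stoichiometric O₂ = 0.5 × 539 = 269.5 kmol/h; O₂ fed = 269.5 × 2.082 = 561.1 kmol/h.
N₂ fed = 561.1 × 79/21 = 2111 kmol/h.
Fuel reacted = 0.829 × 539 → ξ = 446.8 kmol/h.
Outlet (n = n₀ + ν ξ):
  H₂: 539 − 1(446.8) = 92.17
  O₂: 561.1 − 0.5(446.8) = 337.7
  N₂: 2111 (inert)
  H₂O: 0 + 1(446.8) = 446.8
Total out = 92.17 + 337.7 + 2111 + 446.8 = 2987 kmol/h.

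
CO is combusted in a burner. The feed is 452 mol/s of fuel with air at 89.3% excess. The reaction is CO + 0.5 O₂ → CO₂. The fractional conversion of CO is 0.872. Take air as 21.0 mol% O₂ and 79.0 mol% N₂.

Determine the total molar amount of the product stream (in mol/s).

2290 mol/s

Stoichiometric O₂ = 0.5 × 452 = 226 mol/s; O₂ fed = 226 × 1.893 = 427.8 mol/s.
N₂ fed = 427.8 × 79/21 = 1609 mol/s.
Fuel reacted = 0.872 × 452 → ξ = 394.1 mol/s.
Outlet (n = n₀ + ν ξ):
  CO: 452 − 1(394.1) = 57.86
  O₂: 427.8 − 0.5(394.1) = 230.7
  N₂: 1609 (inert)
  CO₂: 0 + 1(394.1) = 394.1
Total out = 57.86 + 230.7 + 1609 + 394.1 = 2292 mol/s.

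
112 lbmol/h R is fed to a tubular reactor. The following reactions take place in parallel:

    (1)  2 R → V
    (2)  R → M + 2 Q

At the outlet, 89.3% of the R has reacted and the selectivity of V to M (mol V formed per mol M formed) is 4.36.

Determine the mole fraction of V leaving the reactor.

Conversion of R: R consumed = 0.893 × 112 = 100 lbmol/h = 2ξ₁ + 1ξ₂.
Selectivity: 1ξ₁ / (1ξ₂) = 4.36 → ξ₁ = 4.36 ξ₂.
Substitute: (2·4.36 + 1) ξ₂ = 100 → ξ₂ = 10.29 lbmol/h, ξ₁ = 44.86 lbmol/h.
Outlet amounts (n = n₀ + Σ ν·ξ):
  R: 112 − 2(44.86) − 1(10.29) = 11.98
  V: 0 + 1(44.86) = 44.86
  M: 0 + 1(10.29) = 10.29
  Q: 0 + 2(10.29) = 20.58
Total out = 87.72 lbmol/h; y_V = 44.86 / 87.72 = 0.5115.

0.511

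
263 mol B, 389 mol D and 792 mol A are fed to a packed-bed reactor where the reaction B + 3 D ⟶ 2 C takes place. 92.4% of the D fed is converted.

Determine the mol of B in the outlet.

D reacted = 0.924 × 389 = 359.4 mol; ν_D = −3, so ξ = 359.4/3 = 119.8 mol.
Outlet amounts (n = n₀ + ν ξ):
  B: 263 − 1(119.8) = 143.2
  D: 389 − 3(119.8) = 29.56
  C: 0 + 2(119.8) = 239.6
  A: 792 (inert)

143 mol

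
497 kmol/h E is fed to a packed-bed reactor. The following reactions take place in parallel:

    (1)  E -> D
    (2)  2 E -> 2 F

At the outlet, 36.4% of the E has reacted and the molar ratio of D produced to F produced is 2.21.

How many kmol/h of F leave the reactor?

Conversion of E: E consumed = 0.364 × 497 = 180.9 kmol/h = 1ξ₁ + 2ξ₂.
Selectivity: 1ξ₁ / (2ξ₂) = 2.21 → ξ₁ = 4.42 ξ₂.
Substitute: (1·4.42 + 2) ξ₂ = 180.9 → ξ₂ = 28.18 kmol/h, ξ₁ = 124.6 kmol/h.
Outlet amounts (n = n₀ + Σ ν·ξ):
  E: 497 − 1(124.6) − 2(28.18) = 316.1
  D: 0 + 1(124.6) = 124.6
  F: 0 + 2(28.18) = 56.36

56.4 kmol/h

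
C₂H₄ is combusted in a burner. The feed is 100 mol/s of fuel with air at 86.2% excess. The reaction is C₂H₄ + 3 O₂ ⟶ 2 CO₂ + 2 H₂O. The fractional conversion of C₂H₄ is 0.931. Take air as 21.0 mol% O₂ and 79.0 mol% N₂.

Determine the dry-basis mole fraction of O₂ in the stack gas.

0.109

Stoichiometric O₂ = 3 × 100 = 300 mol/s; O₂ fed = 300 × 1.862 = 558.6 mol/s.
N₂ fed = 558.6 × 79/21 = 2101 mol/s.
Fuel reacted = 0.931 × 100 → ξ = 93.1 mol/s.
Outlet (n = n₀ + ν ξ):
  C₂H₄: 100 − 1(93.1) = 6.9
  O₂: 558.6 − 3(93.1) = 279.3
  N₂: 2101 (inert)
  CO₂: 0 + 2(93.1) = 186.2
  H₂O: 0 + 2(93.1) = 186.2
Dry total = 2574 mol/s; y_O₂ (dry) = 279.3 / 2574 = 0.1085.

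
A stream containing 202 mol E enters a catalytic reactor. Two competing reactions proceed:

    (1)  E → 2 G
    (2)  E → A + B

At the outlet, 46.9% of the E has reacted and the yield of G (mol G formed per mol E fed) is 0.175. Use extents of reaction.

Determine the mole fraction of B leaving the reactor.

0.26

Yield of G: 2ξ₁ / 202 = 0.175 → ξ₁ = 17.67 mol.
Conversion of E: 1ξ₁ + 1ξ₂ = 0.469 × 202 = 94.74 → ξ₂ = 77.06 mol.
Outlet amounts (n = n₀ + Σ ν·ξ):
  E: 202 − 1(17.67) − 1(77.06) = 107.3
  G: 0 + 2(17.67) = 35.35
  A: 0 + 1(77.06) = 77.06
  B: 0 + 1(77.06) = 77.06
Total out = 296.7 mol; y_B = 77.06 / 296.7 = 0.2597.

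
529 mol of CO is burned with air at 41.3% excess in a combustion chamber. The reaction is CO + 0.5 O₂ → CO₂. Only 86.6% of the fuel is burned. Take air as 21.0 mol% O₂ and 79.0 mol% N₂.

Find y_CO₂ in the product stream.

Stoichiometric O₂ = 0.5 × 529 = 264.5 mol; O₂ fed = 264.5 × 1.413 = 373.7 mol.
N₂ fed = 373.7 × 79/21 = 1406 mol.
Fuel reacted = 0.866 × 529 → ξ = 458.1 mol.
Outlet (n = n₀ + ν ξ):
  CO: 529 − 1(458.1) = 70.89
  O₂: 373.7 − 0.5(458.1) = 144.7
  N₂: 1406 (inert)
  CO₂: 0 + 1(458.1) = 458.1
Total out = 2080 mol; y_CO₂ = 458.1 / 2080 = 0.2203.

0.22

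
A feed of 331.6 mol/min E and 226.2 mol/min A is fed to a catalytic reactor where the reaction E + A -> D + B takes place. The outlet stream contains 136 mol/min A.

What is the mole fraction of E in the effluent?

For A: n = n₀ − 1ξ → 136 = 226.2 − 1ξ, giving ξ = 90.2 mol/min.
Outlet amounts (n = n₀ + ν ξ):
  E: 331.6 − 1(90.2) = 241.4
  A: 226.2 − 1(90.2) = 136
  D: 0 + 1(90.2) = 90.2
  B: 0 + 1(90.2) = 90.2
Total out = 557.8 mol/min; y_E = 241.4 / 557.8 = 0.4328.

0.433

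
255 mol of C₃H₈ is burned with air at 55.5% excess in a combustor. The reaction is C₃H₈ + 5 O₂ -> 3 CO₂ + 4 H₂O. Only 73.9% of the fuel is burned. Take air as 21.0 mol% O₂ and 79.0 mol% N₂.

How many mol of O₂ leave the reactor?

Stoichiometric O₂ = 5 × 255 = 1275 mol; O₂ fed = 1275 × 1.555 = 1983 mol.
N₂ fed = 1983 × 79/21 = 7458 mol.
Fuel reacted = 0.739 × 255 → ξ = 188.4 mol.
Outlet (n = n₀ + ν ξ):
  C₃H₈: 255 − 1(188.4) = 66.56
  O₂: 1983 − 5(188.4) = 1040
  N₂: 7458 (inert)
  CO₂: 0 + 3(188.4) = 565.3
  H₂O: 0 + 4(188.4) = 753.8

1040 mol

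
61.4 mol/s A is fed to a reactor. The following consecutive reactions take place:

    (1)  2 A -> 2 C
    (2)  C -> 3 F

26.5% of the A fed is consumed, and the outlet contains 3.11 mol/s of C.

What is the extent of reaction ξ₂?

ξ₂ = 13.2 mol/s

Conversion of A: A consumed = 2ξ₁ = 0.265 × 61.4 → ξ₁ = 8.136 mol/s.
C balance: n_C = 0 + 2ξ₁ − 1ξ₂ = 3.11 → ξ₂ = (2·8.136 − 3.11)/1 = 13.16 mol/s.
Outlet amounts (n = n₀ + Σ ν·ξ):
  A: 61.4 − 2(8.136) = 45.13
  C: 0 + 2(8.136) − 1(13.16) = 3.11
  F: 0 + 3(13.16) = 39.48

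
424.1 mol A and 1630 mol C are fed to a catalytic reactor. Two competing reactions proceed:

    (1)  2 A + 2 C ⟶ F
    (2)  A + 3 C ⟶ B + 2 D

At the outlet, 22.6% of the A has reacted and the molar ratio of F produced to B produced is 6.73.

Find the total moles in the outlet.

1910 mol

Conversion of A: A consumed = 0.226 × 424.1 = 95.85 mol = 2ξ₁ + 1ξ₂.
Selectivity: 1ξ₁ / (1ξ₂) = 6.73 → ξ₁ = 6.73 ξ₂.
Substitute: (2·6.73 + 1) ξ₂ = 95.85 → ξ₂ = 6.628 mol, ξ₁ = 44.61 mol.
Outlet amounts (n = n₀ + Σ ν·ξ):
  A: 424.1 − 2(44.61) − 1(6.628) = 328.3
  C: 1630 − 2(44.61) − 3(6.628) = 1521
  F: 0 + 1(44.61) = 44.61
  B: 0 + 1(6.628) = 6.628
  D: 0 + 2(6.628) = 13.26
Total out = 328.3 + 1521 + 44.61 + 6.628 + 13.26 = 1914 mol.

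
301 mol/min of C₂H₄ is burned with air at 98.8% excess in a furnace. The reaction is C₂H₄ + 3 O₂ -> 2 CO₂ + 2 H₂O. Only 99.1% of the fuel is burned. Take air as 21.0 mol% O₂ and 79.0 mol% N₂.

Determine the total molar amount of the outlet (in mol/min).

Stoichiometric O₂ = 3 × 301 = 903 mol/min; O₂ fed = 903 × 1.988 = 1795 mol/min.
N₂ fed = 1795 × 79/21 = 6753 mol/min.
Fuel reacted = 0.991 × 301 → ξ = 298.3 mol/min.
Outlet (n = n₀ + ν ξ):
  C₂H₄: 301 − 1(298.3) = 2.709
  O₂: 1795 − 3(298.3) = 900.3
  N₂: 6753 (inert)
  CO₂: 0 + 2(298.3) = 596.6
  H₂O: 0 + 2(298.3) = 596.6
Total out = 2.709 + 900.3 + 6753 + 596.6 + 596.6 = 8849 mol/min.

8850 mol/min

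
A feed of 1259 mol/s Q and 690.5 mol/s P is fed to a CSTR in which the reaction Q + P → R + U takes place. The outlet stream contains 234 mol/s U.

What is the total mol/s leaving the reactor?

1950 mol/s

For U: n = n₀ + 1ξ → 234 = 0 + 1ξ, giving ξ = 234 mol/s.
Outlet amounts (n = n₀ + ν ξ):
  Q: 1259 − 1(234) = 1025
  P: 690.5 − 1(234) = 456.5
  R: 0 + 1(234) = 234
  U: 0 + 1(234) = 234
Total out = 1025 + 456.5 + 234 + 234 = 1950 mol/s.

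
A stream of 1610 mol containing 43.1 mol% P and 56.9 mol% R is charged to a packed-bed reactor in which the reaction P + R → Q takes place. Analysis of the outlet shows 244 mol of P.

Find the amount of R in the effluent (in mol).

466 mol

For P: n = n₀ − 1ξ → 244 = 693.9 − 1ξ, giving ξ = 449.9 mol.
Outlet amounts (n = n₀ + ν ξ):
  P: 693.9 − 1(449.9) = 244
  R: 916.1 − 1(449.9) = 466.2
  Q: 0 + 1(449.9) = 449.9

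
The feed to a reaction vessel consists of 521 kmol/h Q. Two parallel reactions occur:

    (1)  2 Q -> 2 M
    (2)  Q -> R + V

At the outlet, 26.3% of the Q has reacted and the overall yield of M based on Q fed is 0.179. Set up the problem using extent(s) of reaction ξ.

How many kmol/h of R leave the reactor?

Yield of M: 2ξ₁ / 521 = 0.179 → ξ₁ = 46.63 kmol/h.
Conversion of Q: 2ξ₁ + 1ξ₂ = 0.263 × 521 = 137 → ξ₂ = 43.76 kmol/h.
Outlet amounts (n = n₀ + Σ ν·ξ):
  Q: 521 − 2(46.63) − 1(43.76) = 384
  M: 0 + 2(46.63) = 93.26
  R: 0 + 1(43.76) = 43.76
  V: 0 + 1(43.76) = 43.76

43.8 kmol/h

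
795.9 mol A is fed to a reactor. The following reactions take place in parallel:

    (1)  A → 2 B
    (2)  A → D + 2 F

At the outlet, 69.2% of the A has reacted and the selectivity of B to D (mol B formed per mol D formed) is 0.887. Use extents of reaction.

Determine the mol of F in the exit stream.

763 mol

Conversion of A: A consumed = 0.692 × 795.9 = 550.8 mol = 1ξ₁ + 1ξ₂.
Selectivity: 2ξ₁ / (1ξ₂) = 0.887 → ξ₁ = 0.4435 ξ₂.
Substitute: (1·0.4435 + 1) ξ₂ = 550.8 → ξ₂ = 381.5 mol, ξ₁ = 169.2 mol.
Outlet amounts (n = n₀ + Σ ν·ξ):
  A: 795.9 − 1(169.2) − 1(381.5) = 245.1
  B: 0 + 2(169.2) = 338.4
  D: 0 + 1(381.5) = 381.5
  F: 0 + 2(381.5) = 763.1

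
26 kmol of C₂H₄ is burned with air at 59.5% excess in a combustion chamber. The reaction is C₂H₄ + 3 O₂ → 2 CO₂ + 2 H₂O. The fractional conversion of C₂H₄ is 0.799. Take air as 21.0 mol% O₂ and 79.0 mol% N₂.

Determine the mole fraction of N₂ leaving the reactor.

Stoichiometric O₂ = 3 × 26 = 78 kmol; O₂ fed = 78 × 1.595 = 124.4 kmol.
N₂ fed = 124.4 × 79/21 = 468 kmol.
Fuel reacted = 0.799 × 26 → ξ = 20.77 kmol.
Outlet (n = n₀ + ν ξ):
  C₂H₄: 26 − 1(20.77) = 5.226
  O₂: 124.4 − 3(20.77) = 62.09
  N₂: 468 (inert)
  CO₂: 0 + 2(20.77) = 41.55
  H₂O: 0 + 2(20.77) = 41.55
Total out = 618.4 kmol; y_N₂ = 468 / 618.4 = 0.7568.

0.757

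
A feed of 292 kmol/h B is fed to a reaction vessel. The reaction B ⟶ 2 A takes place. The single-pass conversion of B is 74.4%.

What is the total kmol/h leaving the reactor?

509 kmol/h

B reacted = 0.744 × 292 = 217.2 kmol/h; ν_B = −1, so ξ = 217.2/1 = 217.2 kmol/h.
Outlet amounts (n = n₀ + ν ξ):
  B: 292 − 1(217.2) = 74.75
  A: 0 + 2(217.2) = 434.5
Total out = 74.75 + 434.5 = 509.2 kmol/h.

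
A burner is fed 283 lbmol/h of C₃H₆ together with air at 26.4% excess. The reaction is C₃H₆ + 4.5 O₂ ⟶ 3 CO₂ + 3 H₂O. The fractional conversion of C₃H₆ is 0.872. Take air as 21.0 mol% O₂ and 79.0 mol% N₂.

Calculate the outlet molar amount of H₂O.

740 lbmol/h

Stoichiometric O₂ = 4.5 × 283 = 1274 lbmol/h; O₂ fed = 1274 × 1.264 = 1610 lbmol/h.
N₂ fed = 1610 × 79/21 = 6056 lbmol/h.
Fuel reacted = 0.872 × 283 → ξ = 246.8 lbmol/h.
Outlet (n = n₀ + ν ξ):
  C₃H₆: 283 − 1(246.8) = 36.22
  O₂: 1610 − 4.5(246.8) = 499.2
  N₂: 6056 (inert)
  CO₂: 0 + 3(246.8) = 740.3
  H₂O: 0 + 3(246.8) = 740.3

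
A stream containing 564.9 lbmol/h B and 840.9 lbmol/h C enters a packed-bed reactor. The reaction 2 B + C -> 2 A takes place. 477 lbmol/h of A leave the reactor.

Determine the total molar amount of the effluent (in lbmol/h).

1170 lbmol/h

For A: n = n₀ + 2ξ → 477 = 0 + 2ξ, giving ξ = 238.5 lbmol/h.
Outlet amounts (n = n₀ + ν ξ):
  B: 564.9 − 2(238.5) = 87.9
  C: 840.9 − 1(238.5) = 602.4
  A: 0 + 2(238.5) = 477
Total out = 87.9 + 602.4 + 477 = 1167 lbmol/h.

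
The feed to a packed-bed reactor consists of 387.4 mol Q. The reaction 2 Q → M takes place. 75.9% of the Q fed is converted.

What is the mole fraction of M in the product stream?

Q reacted = 0.759 × 387.4 = 294 mol; ν_Q = −2, so ξ = 294/2 = 147 mol.
Outlet amounts (n = n₀ + ν ξ):
  Q: 387.4 − 2(147) = 93.36
  M: 0 + 1(147) = 147
Total out = 240.4 mol; y_M = 147 / 240.4 = 0.6116.

0.612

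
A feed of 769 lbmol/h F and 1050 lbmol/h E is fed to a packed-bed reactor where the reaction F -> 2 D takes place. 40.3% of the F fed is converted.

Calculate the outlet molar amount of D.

F reacted = 0.403 × 769 = 309.9 lbmol/h; ν_F = −1, so ξ = 309.9/1 = 309.9 lbmol/h.
Outlet amounts (n = n₀ + ν ξ):
  F: 769 − 1(309.9) = 459.1
  D: 0 + 2(309.9) = 619.8
  E: 1050 (inert)

620 lbmol/h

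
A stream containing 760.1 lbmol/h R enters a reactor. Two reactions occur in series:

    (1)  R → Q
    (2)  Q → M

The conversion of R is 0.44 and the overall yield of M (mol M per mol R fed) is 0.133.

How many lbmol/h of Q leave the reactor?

Conversion of R: R consumed = 1ξ₁ = 0.44 × 760.1 → ξ₁ = 334.4 lbmol/h.
Yield of M: 1ξ₂ / 760.1 = 0.133 → ξ₂ = 101.1 lbmol/h.
Outlet amounts (n = n₀ + Σ ν·ξ):
  R: 760.1 − 1(334.4) = 425.7
  Q: 0 + 1(334.4) − 1(101.1) = 233.4
  M: 0 + 1(101.1) = 101.1

233 lbmol/h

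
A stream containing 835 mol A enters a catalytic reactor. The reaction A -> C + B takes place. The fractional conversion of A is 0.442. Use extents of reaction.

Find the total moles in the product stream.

A reacted = 0.442 × 835 = 369.1 mol; ν_A = −1, so ξ = 369.1/1 = 369.1 mol.
Outlet amounts (n = n₀ + ν ξ):
  A: 835 − 1(369.1) = 465.9
  C: 0 + 1(369.1) = 369.1
  B: 0 + 1(369.1) = 369.1
Total out = 465.9 + 369.1 + 369.1 = 1204 mol.

1200 mol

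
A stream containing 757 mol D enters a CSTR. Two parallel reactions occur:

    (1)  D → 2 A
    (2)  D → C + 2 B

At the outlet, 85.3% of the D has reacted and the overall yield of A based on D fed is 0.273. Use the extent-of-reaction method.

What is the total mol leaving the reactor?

Yield of A: 2ξ₁ / 757 = 0.273 → ξ₁ = 103.3 mol.
Conversion of D: 1ξ₁ + 1ξ₂ = 0.853 × 757 = 645.7 → ξ₂ = 542.4 mol.
Outlet amounts (n = n₀ + Σ ν·ξ):
  D: 757 − 1(103.3) − 1(542.4) = 111.3
  A: 0 + 2(103.3) = 206.7
  C: 0 + 1(542.4) = 542.4
  B: 0 + 2(542.4) = 1085
Total out = 111.3 + 206.7 + 542.4 + 1085 = 1945 mol.

1950 mol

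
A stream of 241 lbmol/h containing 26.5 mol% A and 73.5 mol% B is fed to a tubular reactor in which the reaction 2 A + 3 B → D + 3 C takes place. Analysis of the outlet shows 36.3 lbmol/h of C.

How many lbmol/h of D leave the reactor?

For C: n = n₀ + 3ξ → 36.3 = 0 + 3ξ, giving ξ = 12.1 lbmol/h.
Outlet amounts (n = n₀ + ν ξ):
  A: 63.87 − 2(12.1) = 39.67
  B: 177.1 − 3(12.1) = 140.8
  D: 0 + 1(12.1) = 12.1
  C: 0 + 3(12.1) = 36.3

12.1 lbmol/h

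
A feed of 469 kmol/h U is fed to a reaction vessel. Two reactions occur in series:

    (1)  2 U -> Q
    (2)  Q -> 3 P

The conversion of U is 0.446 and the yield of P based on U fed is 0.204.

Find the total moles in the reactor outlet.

Conversion of U: U consumed = 2ξ₁ = 0.446 × 469 → ξ₁ = 104.6 kmol/h.
Yield of P: 3ξ₂ / 469 = 0.204 → ξ₂ = 31.89 kmol/h.
Outlet amounts (n = n₀ + Σ ν·ξ):
  U: 469 − 2(104.6) = 259.8
  Q: 0 + 1(104.6) − 1(31.89) = 72.7
  P: 0 + 3(31.89) = 95.68
Total out = 259.8 + 72.7 + 95.68 = 428.2 kmol/h.

428 kmol/h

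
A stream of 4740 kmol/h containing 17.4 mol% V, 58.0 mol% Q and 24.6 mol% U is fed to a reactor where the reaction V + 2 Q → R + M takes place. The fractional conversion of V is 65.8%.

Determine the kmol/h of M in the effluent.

V reacted = 0.658 × 824.8 = 542.7 kmol/h; ν_V = −1, so ξ = 542.7/1 = 542.7 kmol/h.
Outlet amounts (n = n₀ + ν ξ):
  V: 824.8 − 1(542.7) = 282.1
  Q: 2749 − 2(542.7) = 1664
  R: 0 + 1(542.7) = 542.7
  M: 0 + 1(542.7) = 542.7
  U: 1166 (inert)

543 kmol/h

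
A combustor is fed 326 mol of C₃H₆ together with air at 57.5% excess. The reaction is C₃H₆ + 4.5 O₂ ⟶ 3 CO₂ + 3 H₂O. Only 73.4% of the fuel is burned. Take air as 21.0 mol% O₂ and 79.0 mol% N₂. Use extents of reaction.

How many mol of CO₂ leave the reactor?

Stoichiometric O₂ = 4.5 × 326 = 1467 mol; O₂ fed = 1467 × 1.575 = 2311 mol.
N₂ fed = 2311 × 79/21 = 8692 mol.
Fuel reacted = 0.734 × 326 → ξ = 239.3 mol.
Outlet (n = n₀ + ν ξ):
  C₃H₆: 326 − 1(239.3) = 86.72
  O₂: 2311 − 4.5(239.3) = 1234
  N₂: 8692 (inert)
  CO₂: 0 + 3(239.3) = 717.9
  H₂O: 0 + 3(239.3) = 717.9

718 mol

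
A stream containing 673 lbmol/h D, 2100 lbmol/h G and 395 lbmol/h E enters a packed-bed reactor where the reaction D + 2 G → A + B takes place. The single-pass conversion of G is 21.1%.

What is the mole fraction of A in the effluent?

0.0752

G reacted = 0.211 × 2100 = 443.1 lbmol/h; ν_G = −2, so ξ = 443.1/2 = 221.5 lbmol/h.
Outlet amounts (n = n₀ + ν ξ):
  D: 673 − 1(221.5) = 451.5
  G: 2100 − 2(221.5) = 1657
  A: 0 + 1(221.5) = 221.5
  B: 0 + 1(221.5) = 221.5
  E: 395 (inert)
Total out = 2946 lbmol/h; y_A = 221.5 / 2946 = 0.07519.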